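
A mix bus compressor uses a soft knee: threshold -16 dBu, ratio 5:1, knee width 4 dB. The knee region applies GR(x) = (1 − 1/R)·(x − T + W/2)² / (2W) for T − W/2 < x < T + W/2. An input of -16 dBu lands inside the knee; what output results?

-16.4 dBu

x − T + W/2 = -16 − (-16) + 2 = 2.
GR = (1 − 1/5) × 2² / 8 = 0.8 × 4 / 8 = 0.4 dB.
Output = -16 − 0.4 = -16.4 dBu.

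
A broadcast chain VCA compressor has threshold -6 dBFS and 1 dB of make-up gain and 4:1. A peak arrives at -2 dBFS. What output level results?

-4 dBFS

The input is 4 dB above the -6 dBFS threshold.
At 4:1 the overshoot is divided by 4, leaving 1 dB above threshold.
That puts the output at -5 dBFS; make-up adds 1 dB, giving -4 dBFS.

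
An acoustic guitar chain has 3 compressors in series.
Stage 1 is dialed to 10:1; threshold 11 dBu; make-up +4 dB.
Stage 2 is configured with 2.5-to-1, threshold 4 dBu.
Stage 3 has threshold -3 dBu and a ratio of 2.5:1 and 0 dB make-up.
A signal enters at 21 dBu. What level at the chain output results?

1.72 dBu

Stage 1: 10 dB above 11 dBu, reduced 10:1 to 1 dB above → 12 dBu; +4 dB make-up → 16 dBu.
Stage 2: 12 dB above 4 dBu, reduced 2.5:1 to 4.8 dB above → 8.8 dBu.
Stage 3: overshoot 11.8 dB → 11.8/2.5 = 4.72 dB → 1.72 dBu.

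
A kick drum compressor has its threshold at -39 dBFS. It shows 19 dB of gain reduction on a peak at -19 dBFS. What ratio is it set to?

20:1

Input overshoot = -19 − (-39) = 20 dB.
Output overshoot = 20 − 19 = 1 dB.
Ratio = input overshoot / output overshoot = 20 / 1 = 20.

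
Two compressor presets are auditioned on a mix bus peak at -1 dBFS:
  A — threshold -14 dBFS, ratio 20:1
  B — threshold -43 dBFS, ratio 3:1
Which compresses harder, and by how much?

A: overshoot 13 dB → output overshoot 0.65 dB → GR 12.35 dB.
B: overshoot 42 dB → output overshoot 14 dB → GR 28 dB.
Difference: 15.65 dB in favour of B.

B, by 15.65 dB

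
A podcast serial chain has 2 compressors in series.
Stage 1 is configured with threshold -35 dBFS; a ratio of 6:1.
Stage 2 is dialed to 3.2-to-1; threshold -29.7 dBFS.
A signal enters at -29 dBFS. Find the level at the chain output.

-34 dBFS

Stage 1: 6 dB above -35 dBFS, reduced 6:1 to 1 dB above → -34 dBFS.
Stage 2: below threshold (-34 ≤ -29.7); passes unchanged; output -34 dBFS.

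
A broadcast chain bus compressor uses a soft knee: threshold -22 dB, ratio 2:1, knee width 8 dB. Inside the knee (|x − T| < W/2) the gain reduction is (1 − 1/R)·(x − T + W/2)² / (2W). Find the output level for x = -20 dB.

x − T + W/2 = -20 − (-22) + 4 = 6.
GR = (1 − 1/2) × 6² / 16 = 0.5 × 36 / 16 = 1.125 dB.
Output = -20 − 1.125 = -21.125 dB.

-21.125 dB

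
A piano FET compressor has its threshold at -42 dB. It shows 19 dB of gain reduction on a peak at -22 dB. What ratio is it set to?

Input overshoot = -22 − (-42) = 20 dB.
Output overshoot = 20 − 19 = 1 dB.
Ratio = input overshoot / output overshoot = 20 / 1 = 20.

20:1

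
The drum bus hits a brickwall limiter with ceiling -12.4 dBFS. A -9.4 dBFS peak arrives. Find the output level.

At ∞:1, everything above -12.4 dBFS is held at the ceiling.

-12.4 dBFS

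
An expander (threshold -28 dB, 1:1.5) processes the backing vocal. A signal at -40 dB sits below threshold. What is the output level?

-46 dB

Undershoot = (-28) − (-40) = 12 dB.
At 1:1.5, that expands to 18 dB under threshold.
Output = -28 − 18 = -46 dB.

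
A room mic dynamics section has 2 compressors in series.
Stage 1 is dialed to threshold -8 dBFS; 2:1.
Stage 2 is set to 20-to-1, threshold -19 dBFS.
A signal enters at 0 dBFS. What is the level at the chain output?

-18.25 dBFS

Stage 1: 0 dBFS is 8 dB over -8 dBFS; at 2:1 that becomes 4 dB over, giving -4 dBFS.
Stage 2: 15 dB above -19 dBFS, reduced 20:1 to 0.75 dB above → -18.25 dBFS.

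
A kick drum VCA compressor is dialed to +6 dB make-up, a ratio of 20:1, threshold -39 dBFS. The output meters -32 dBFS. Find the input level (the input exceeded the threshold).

Before make-up, the level was -32 − 6 = -38 dBFS.
That's 1 dB above the -39 dBFS threshold.
Before 20:1 compression the overshoot was 1 × 20 = 20 dB, so input = -39 + 20 = -19 dBFS.

-19 dBFS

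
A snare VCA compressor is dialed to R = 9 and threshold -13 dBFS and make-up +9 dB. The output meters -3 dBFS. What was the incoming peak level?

-4 dBFS

Stripping the +9 dB make-up gives -12 dBFS at the gain stage.
Post-compression overshoot = -12 − (-13) = 1 dB.
Input overshoot = R × output overshoot = 9 dB → input = -13 + 9 = -4 dBFS.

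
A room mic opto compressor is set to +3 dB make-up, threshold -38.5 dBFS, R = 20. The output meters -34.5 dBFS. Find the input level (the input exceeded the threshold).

Before make-up, the level was -34.5 − 3 = -37.5 dBFS.
Post-compression overshoot = -37.5 − (-38.5) = 1 dB.
Input overshoot = R × output overshoot = 20 dB → input = -38.5 + 20 = -18.5 dBFS.

-18.5 dBFS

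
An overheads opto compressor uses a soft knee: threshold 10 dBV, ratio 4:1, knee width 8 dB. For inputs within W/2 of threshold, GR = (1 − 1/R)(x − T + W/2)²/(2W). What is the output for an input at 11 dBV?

9.828125 dBV

x − T + W/2 = 11 − 10 + 4 = 5.
GR = (1 − 1/4) × 5² / 16 = 0.75 × 25 / 16 = 1.171875 dB.
Output = 11 − 1.171875 = 9.828125 dBV.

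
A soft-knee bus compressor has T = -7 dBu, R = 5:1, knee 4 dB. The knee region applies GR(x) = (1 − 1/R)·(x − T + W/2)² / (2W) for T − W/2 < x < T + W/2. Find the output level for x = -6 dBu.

x − T + W/2 = -6 − (-7) + 2 = 3.
GR = (1 − 1/5) × 3² / 8 = 0.8 × 9 / 8 = 0.9 dB.
Output = -6 − 0.9 = -6.9 dBu.

-6.9 dBu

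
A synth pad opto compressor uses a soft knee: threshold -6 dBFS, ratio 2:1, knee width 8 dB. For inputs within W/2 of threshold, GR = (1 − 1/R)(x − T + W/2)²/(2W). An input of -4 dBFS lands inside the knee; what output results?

-5.125 dBFS

x − T + W/2 = -4 − (-6) + 4 = 6.
GR = (1 − 1/2) × 6² / 16 = 0.5 × 36 / 16 = 1.125 dB.
Output = -4 − 1.125 = -5.125 dBFS.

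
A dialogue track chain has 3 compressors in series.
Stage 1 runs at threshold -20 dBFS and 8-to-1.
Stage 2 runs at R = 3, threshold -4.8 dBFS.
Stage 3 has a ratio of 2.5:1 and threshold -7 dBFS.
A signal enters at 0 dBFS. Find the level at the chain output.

Stage 1: 20 dB above -20 dBFS, reduced 8:1 to 2.5 dB above → -17.5 dBFS.
Stage 2: -17.5 dBFS ≤ -4.8 dBFS, so stage 2 doesn't engage; output -17.5 dBFS.
Stage 3: below threshold (-17.5 ≤ -7); passes unchanged; output -17.5 dBFS.

-17.5 dBFS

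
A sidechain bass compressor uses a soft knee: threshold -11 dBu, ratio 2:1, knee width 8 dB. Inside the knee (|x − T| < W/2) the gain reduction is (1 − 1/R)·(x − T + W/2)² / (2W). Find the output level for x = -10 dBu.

x − T + W/2 = -10 − (-11) + 4 = 5.
GR = (1 − 1/2) × 5² / 16 = 0.5 × 25 / 16 = 0.78125 dB.
Output = -10 − 0.78125 = -10.78125 dBu.

-10.78125 dBu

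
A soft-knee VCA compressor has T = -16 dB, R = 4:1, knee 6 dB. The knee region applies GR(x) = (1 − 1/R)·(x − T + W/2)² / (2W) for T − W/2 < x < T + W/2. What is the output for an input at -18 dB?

x − T + W/2 = -18 − (-16) + 3 = 1.
GR = (1 − 1/4) × 1² / 12 = 0.75 × 1 / 12 = 0.0625 dB.
Output = -18 − 0.0625 = -18.0625 dB.

-18.0625 dB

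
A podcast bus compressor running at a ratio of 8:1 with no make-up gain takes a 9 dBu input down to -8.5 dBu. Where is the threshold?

Gain reduction = 9 − (-8.5) = 17.5 dB; output overshoot = GR / (R − 1) = 17.5 / 7 = 2.5 dB.
Threshold = output − output overshoot = -8.5 − 2.5 = -11 dBu.

-11 dBu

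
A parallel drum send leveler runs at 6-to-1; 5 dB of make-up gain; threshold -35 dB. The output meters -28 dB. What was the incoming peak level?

-23 dB

Remove make-up: -28 − 5 = -33 dB.
That's 2 dB above the -35 dB threshold.
Input overshoot = R × output overshoot = 12 dB → input = -35 + 12 = -23 dB.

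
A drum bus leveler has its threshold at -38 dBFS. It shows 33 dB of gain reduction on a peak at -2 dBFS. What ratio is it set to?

12:1

Input overshoot = -2 − (-38) = 36 dB.
Output overshoot = 36 − 33 = 3 dB.
Ratio = input overshoot / output overshoot = 36 / 3 = 12.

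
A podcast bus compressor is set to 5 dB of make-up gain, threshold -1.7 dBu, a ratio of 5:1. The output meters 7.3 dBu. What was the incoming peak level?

Stripping the +5 dB make-up gives 2.3 dBu at the gain stage.
The compressed level sits 2.3 − (-1.7) = 4 dB over threshold.
Input overshoot = R × output overshoot = 20 dB → input = -1.7 + 20 = 18.3 dBu.

18.3 dBu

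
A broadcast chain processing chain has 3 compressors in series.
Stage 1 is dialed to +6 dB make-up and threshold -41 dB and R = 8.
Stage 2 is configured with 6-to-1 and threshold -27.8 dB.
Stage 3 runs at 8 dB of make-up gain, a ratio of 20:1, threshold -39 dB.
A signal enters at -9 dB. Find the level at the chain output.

Stage 1: overshoot 32 dB → 32/8 = 4 dB → -37 dB; +6 dB make-up → -31 dB.
Stage 2: -31 dB is at or below the -27.8 dB threshold — no compression; output -31 dB.
Stage 3: overshoot 8 dB → 8/20 = 0.4 dB → -38.6 dB; +8 dB make-up → -30.6 dB.

-30.6 dB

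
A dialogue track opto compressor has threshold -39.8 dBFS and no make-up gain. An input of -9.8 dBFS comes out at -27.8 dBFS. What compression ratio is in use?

2.5:1

Input overshoot = -9.8 − (-39.8) = 30 dB; output overshoot = -27.8 − (-39.8) = 12 dB.
Ratio = 30 / 12 = 2.5.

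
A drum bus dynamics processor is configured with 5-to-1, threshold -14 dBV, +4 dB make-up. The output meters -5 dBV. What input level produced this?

Stripping the +4 dB make-up gives -9 dBV at the gain stage.
That's 5 dB above the -14 dBV threshold.
Input overshoot = R × output overshoot = 25 dB → input = -14 + 25 = 11 dBV.

11 dBV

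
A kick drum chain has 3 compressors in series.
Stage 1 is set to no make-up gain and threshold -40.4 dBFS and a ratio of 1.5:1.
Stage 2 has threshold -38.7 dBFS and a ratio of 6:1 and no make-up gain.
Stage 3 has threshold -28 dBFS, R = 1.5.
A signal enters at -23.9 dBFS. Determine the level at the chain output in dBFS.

-37.15 dBFS

Stage 1: -23.9 dBFS is 16.5 dB over -40.4 dBFS; at 1.5:1 that becomes 11 dB over, giving -29.4 dBFS.
Stage 2: overshoot 9.3 dB → 9.3/6 = 1.55 dB → -37.15 dBFS.
Stage 3: below threshold (-37.15 ≤ -28); passes unchanged; output -37.15 dBFS.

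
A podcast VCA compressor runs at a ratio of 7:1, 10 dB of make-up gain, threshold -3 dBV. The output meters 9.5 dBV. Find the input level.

14.5 dBV

Stripping the +10 dB make-up gives -0.5 dBV at the gain stage.
Post-compression overshoot = -0.5 − (-3) = 2.5 dB.
Input overshoot = R × output overshoot = 17.5 dB → input = -3 + 17.5 = 14.5 dBV.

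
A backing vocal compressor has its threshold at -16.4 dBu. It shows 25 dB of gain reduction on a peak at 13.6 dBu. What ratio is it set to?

Input overshoot = 13.6 − (-16.4) = 30 dB.
Output overshoot = 30 − 25 = 5 dB.
Ratio = input overshoot / output overshoot = 30 / 5 = 6.

6:1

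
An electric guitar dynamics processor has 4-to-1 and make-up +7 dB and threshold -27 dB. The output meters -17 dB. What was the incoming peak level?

Remove make-up: -17 − 7 = -24 dB.
Post-compression overshoot = -24 − (-27) = 3 dB.
Input overshoot = R × output overshoot = 12 dB → input = -27 + 12 = -15 dB.

-15 dB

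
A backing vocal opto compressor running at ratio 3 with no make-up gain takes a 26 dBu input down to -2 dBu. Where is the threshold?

-16 dBu

Let T be the threshold. Output overshoot = (input overshoot)/R, so -2 − T = (26 − T)/3.
3·(-2 − T) = 26 − T → 2·T = -6 − 26 = -32.
T = -32/2 = -16 dBu.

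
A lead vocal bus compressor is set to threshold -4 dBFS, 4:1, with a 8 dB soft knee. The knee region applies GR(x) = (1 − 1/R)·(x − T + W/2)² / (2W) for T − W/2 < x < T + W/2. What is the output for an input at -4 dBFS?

x − T + W/2 = -4 − (-4) + 4 = 4.
GR = (1 − 1/4) × 4² / 16 = 0.75 × 16 / 16 = 0.75 dB.
Output = -4 − 0.75 = -4.75 dBFS.

-4.75 dBFS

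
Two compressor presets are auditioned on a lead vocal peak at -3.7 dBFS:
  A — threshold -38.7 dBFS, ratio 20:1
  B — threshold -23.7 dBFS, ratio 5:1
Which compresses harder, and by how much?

A: 35 dB over, compressed to 1.75 dB over, so 33.25 dB of GR.
B: 20 dB over, compressed to 4 dB over, so 16 dB of GR.
A applies 17.25 dB more gain reduction.

A, by 17.25 dB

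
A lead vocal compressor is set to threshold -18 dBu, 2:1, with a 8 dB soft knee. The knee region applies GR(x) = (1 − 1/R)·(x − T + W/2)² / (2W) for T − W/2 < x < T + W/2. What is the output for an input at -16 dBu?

x − T + W/2 = -16 − (-18) + 4 = 6.
GR = (1 − 1/2) × 6² / 16 = 0.5 × 36 / 16 = 1.125 dB.
Output = -16 − 1.125 = -17.125 dBu.

-17.125 dBu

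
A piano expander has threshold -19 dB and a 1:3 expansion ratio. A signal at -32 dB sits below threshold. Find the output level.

-58 dB

The input is 13 dB below the -19 dB threshold.
A 1:3 expander multiplies undershoot by 3: 13 × 3 = 39 dB below threshold.
Output = -19 − 39 = -58 dB.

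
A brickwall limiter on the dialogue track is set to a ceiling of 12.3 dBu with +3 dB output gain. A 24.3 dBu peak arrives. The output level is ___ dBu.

At ∞:1, everything above 12.3 dBu is held at the ceiling.
Output gain then adds 3 dB: 12.3 + 3 = 15.3 dBu.

15.3 dBu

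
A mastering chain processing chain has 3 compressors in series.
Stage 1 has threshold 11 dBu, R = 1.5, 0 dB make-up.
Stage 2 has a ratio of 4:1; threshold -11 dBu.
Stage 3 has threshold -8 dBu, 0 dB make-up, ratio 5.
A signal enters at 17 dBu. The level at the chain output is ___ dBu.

Stage 1: 17 dBu is 6 dB over 11 dBu; at 1.5:1 that becomes 4 dB over, giving 15 dBu.
Stage 2: overshoot 26 dB → 26/4 = 6.5 dB → -4.5 dBu.
Stage 3: -4.5 dBu is 3.5 dB over -8 dBu; at 5:1 that becomes 0.7 dB over, giving -7.3 dBu.

-7.3 dBu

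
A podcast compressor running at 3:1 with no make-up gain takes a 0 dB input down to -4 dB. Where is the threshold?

Let T be the threshold. Output overshoot = (input overshoot)/R, so -4 − T = (0 − T)/3.
3·(-4 − T) = 0 − T → 2·T = -12 − 0 = -12.
T = -12/2 = -6 dB.

-6 dB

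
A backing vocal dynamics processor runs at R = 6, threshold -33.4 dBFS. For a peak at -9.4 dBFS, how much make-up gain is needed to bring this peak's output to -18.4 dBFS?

The peak compresses to -33.4 + 24/6 = -29.4 dBFS.
To reach -18.4 dBFS requires -18.4 − (-29.4) = 11 dB of make-up.

11 dB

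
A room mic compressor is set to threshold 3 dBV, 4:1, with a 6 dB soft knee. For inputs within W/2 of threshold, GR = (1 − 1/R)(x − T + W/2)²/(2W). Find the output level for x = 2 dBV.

1.75 dBV

x − T + W/2 = 2 − 3 + 3 = 2.
GR = (1 − 1/4) × 2² / 12 = 0.75 × 4 / 12 = 0.25 dB.
Output = 2 − 0.25 = 1.75 dBV.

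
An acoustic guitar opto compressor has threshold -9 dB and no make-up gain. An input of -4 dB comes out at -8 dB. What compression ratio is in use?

5:1

Input overshoot = -4 − (-9) = 5 dB; output overshoot = -8 − (-9) = 1 dB.
Ratio = 5 / 1 = 5.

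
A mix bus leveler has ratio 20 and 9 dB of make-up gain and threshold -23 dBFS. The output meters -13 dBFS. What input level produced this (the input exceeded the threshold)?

Remove make-up: -13 − 9 = -22 dBFS.
Post-compression overshoot = -22 − (-23) = 1 dB.
Undo the ratio: input overshoot = 1 × 20 = 20 dB, giving input = -3 dBFS.

-3 dBFS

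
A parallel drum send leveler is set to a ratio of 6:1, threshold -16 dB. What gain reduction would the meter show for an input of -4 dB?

Overshoot = -4 − (-16) = 12 dB.
A 6:1 ratio leaves 2 dB of that excess.
GR = overshoot in − overshoot out = 12 − 2 = 10 dB.

10 dB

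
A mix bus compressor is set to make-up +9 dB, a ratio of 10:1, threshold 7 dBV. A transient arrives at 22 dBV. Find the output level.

Overshoot: 22 − 7 = 15 dB.
The 15 dB excess becomes 1.5 dB after 10:1 reduction.
Output = 7 + 1.5 = 8.5 dBV; make-up adds 9 dB, giving 17.5 dBV.

17.5 dBV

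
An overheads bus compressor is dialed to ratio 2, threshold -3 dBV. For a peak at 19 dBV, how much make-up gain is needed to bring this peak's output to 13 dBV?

5 dB

Without make-up, output = threshold + overshoot/2 = -3 + 11 = 8 dBV.
Gap to target: 5 dB.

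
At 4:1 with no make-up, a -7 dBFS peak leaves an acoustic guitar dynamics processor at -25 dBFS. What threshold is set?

Let T be the threshold. Output overshoot = (input overshoot)/R, so -25 − T = (-7 − T)/4.
4·(-25 − T) = -7 − T → 3·T = -100 − (-7) = -93.
T = -93/3 = -31 dBFS.

-31 dBFS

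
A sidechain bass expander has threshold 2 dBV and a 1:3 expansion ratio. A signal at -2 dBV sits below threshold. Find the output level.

-10 dBV

The input is 4 dB below the 2 dBV threshold.
A 1:3 expander multiplies undershoot by 3: 4 × 3 = 12 dB below threshold.
Output = 2 − 12 = -10 dBV.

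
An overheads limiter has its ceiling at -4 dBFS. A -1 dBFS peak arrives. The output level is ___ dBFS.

At ∞:1, everything above -4 dBFS is held at the ceiling.

-4 dBFS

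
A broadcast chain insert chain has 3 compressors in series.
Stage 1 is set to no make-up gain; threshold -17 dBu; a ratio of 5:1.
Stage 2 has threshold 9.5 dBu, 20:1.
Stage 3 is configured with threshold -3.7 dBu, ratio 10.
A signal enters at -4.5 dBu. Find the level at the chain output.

Stage 1: -4.5 dBu is 12.5 dB over -17 dBu; at 5:1 that becomes 2.5 dB over, giving -14.5 dBu.
Stage 2: below threshold (-14.5 ≤ 9.5); passes unchanged; output -14.5 dBu.
Stage 3: below threshold (-14.5 ≤ -3.7); passes unchanged; output -14.5 dBu.

-14.5 dBu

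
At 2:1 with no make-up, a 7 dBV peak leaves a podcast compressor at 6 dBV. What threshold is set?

5 dBV

Gain reduction = 7 − 6 = 1 dB; output overshoot = GR / (R − 1) = 1 / 1 = 1 dB.
Threshold = output − output overshoot = 6 − 1 = 5 dBV.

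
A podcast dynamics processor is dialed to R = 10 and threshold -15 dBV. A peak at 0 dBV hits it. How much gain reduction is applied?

13.5 dB

0 dBV exceeds the threshold by 15 dB.
At 10:1, output sits 15/10 = 1.5 dB above threshold.
So the signal is attenuated by 15 − 1.5 = 13.5 dB.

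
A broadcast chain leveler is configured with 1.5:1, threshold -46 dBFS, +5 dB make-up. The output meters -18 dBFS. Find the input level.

-11.5 dBFS

Remove make-up: -18 − 5 = -23 dBFS.
Post-compression overshoot = -23 − (-46) = 23 dB.
Before 1.5:1 compression the overshoot was 23 × 1.5 = 34.5 dB, so input = -46 + 34.5 = -11.5 dBFS.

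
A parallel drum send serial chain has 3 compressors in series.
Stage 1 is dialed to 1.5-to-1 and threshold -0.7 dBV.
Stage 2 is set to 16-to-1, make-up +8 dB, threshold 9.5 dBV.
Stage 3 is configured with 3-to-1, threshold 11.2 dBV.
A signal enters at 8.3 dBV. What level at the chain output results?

11.9 dBV

Stage 1: overshoot 9 dB → 9/1.5 = 6 dB → 5.3 dBV.
Stage 2: 5.3 dBV ≤ 9.5 dBV, so stage 2 doesn't engage; make-up brings it to 13.3 dBV.
Stage 3: 13.3 dBV is 2.1 dB over 11.2 dBV; at 3:1 that becomes 0.7 dB over, giving 11.9 dBV.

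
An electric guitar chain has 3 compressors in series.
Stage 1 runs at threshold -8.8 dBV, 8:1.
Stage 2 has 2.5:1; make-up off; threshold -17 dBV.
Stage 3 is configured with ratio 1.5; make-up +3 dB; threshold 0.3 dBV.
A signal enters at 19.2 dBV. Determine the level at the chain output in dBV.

Stage 1: 28 dB above -8.8 dBV, reduced 8:1 to 3.5 dB above → -5.3 dBV.
Stage 2: 11.7 dB above -17 dBV, reduced 2.5:1 to 4.68 dB above → -12.32 dBV.
Stage 3: -12.32 dBV ≤ 0.3 dBV, so stage 3 doesn't engage; make-up brings it to -9.32 dBV.

-9.32 dBV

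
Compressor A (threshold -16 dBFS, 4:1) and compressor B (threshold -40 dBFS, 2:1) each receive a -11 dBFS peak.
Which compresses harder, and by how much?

A: overshoot 5 dB → output overshoot 1.25 dB → GR 3.75 dB.
B: overshoot 29 dB → output overshoot 14.5 dB → GR 14.5 dB.
B applies 10.75 dB more gain reduction.

B, by 10.75 dB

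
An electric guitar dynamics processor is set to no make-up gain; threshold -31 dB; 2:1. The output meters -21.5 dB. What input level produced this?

That's 9.5 dB above the -31 dB threshold.
Input overshoot = R × output overshoot = 19 dB → input = -31 + 19 = -12 dB.

-12 dB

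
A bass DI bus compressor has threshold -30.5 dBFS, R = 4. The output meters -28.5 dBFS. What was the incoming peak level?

-22.5 dBFS

That's 2 dB above the -30.5 dBFS threshold.
Undo the ratio: input overshoot = 2 × 4 = 8 dB, giving input = -22.5 dBFS.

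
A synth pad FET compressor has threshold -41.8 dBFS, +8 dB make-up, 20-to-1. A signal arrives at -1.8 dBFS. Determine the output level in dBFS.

-31.8 dBFS

Overshoot: -1.8 − (-41.8) = 40 dB.
At 20:1 the overshoot is divided by 20, leaving 2 dB above threshold.
So the level is -41.8 + 2 = -39.8 dBFS; make-up adds 8 dB, giving -31.8 dBFS.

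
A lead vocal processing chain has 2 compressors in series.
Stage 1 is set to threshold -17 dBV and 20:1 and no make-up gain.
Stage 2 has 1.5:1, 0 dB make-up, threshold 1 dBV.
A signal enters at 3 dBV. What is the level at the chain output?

Stage 1: 20 dB above -17 dBV, reduced 20:1 to 1 dB above → -16 dBV.
Stage 2: -16 dBV ≤ 1 dBV, so stage 2 doesn't engage; output -16 dBV.

-16 dBV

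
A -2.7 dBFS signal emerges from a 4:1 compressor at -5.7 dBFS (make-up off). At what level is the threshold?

Gain reduction = -2.7 − (-5.7) = 3 dB; output overshoot = GR / (R − 1) = 3 / 3 = 1 dB.
Threshold = output − output overshoot = -5.7 − 1 = -6.7 dBFS.

-6.7 dBFS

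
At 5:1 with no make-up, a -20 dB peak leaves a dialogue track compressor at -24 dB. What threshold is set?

-25 dB

Gain reduction = -20 − (-24) = 4 dB; output overshoot = GR / (R − 1) = 4 / 4 = 1 dB.
Threshold = output − output overshoot = -24 − 1 = -25 dB.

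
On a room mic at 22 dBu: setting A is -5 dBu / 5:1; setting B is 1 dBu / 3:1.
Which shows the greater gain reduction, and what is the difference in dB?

A: 27 dB over, compressed to 5.4 dB over, so 21.6 dB of GR.
B: 21 dB over, compressed to 7 dB over, so 14 dB of GR.
A applies 7.6 dB more gain reduction.

A, by 7.6 dB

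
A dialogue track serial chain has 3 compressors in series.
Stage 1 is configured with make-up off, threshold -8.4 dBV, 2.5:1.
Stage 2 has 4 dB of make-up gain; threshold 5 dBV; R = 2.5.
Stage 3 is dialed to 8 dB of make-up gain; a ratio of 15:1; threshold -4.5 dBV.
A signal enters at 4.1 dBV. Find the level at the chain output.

3.84 dBV

Stage 1: overshoot 12.5 dB → 12.5/2.5 = 5 dB → -3.4 dBV.
Stage 2: -3.4 dBV is at or below the 5 dBV threshold — no compression; make-up brings it to 0.6 dBV.
Stage 3: 5.1 dB above -4.5 dBV, reduced 15:1 to 0.34 dB above → -4.16 dBV; +8 dB make-up → 3.84 dBV.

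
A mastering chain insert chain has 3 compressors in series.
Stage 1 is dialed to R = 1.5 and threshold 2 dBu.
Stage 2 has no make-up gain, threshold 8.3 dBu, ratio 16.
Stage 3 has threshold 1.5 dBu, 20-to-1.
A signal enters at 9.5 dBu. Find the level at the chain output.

1.775 dBu

Stage 1: 7.5 dB above 2 dBu, reduced 1.5:1 to 5 dB above → 7 dBu.
Stage 2: below threshold (7 ≤ 8.3); passes unchanged; output 7 dBu.
Stage 3: overshoot 5.5 dB → 5.5/20 = 0.275 dB → 1.775 dBu.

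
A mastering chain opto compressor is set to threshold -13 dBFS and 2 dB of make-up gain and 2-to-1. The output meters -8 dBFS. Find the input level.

-7 dBFS

Before make-up, the level was -8 − 2 = -10 dBFS.
The compressed level sits -10 − (-13) = 3 dB over threshold.
Undo the ratio: input overshoot = 3 × 2 = 6 dB, giving input = -7 dBFS.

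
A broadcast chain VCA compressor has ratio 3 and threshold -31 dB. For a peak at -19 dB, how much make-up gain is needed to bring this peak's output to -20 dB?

Without make-up, output = threshold + overshoot/3 = -31 + 4 = -27 dB.
Gap to target: 7 dB.

7 dB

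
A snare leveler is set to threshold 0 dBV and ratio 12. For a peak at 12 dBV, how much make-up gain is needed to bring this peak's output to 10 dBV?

Overshoot 12 dB → 12/12 = 1 dB after compression, so the compressed level is 0 + 1 = 1 dBV.
Make-up = target − compressed = 10 − 1 = 9 dB.

9 dB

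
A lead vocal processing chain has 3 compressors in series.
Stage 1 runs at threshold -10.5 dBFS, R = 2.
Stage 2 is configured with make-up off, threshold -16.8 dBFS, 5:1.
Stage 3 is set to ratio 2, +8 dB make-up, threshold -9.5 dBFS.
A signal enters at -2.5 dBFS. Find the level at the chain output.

-6.74 dBFS

Stage 1: overshoot 8 dB → 8/2 = 4 dB → -6.5 dBFS.
Stage 2: 10.3 dB above -16.8 dBFS, reduced 5:1 to 2.06 dB above → -14.74 dBFS.
Stage 3: below threshold (-14.74 ≤ -9.5); passes unchanged; make-up brings it to -6.74 dBFS.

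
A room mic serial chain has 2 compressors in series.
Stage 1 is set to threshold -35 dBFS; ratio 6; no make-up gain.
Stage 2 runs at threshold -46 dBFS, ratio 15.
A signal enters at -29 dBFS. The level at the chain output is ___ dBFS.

Stage 1: overshoot 6 dB → 6/6 = 1 dB → -34 dBFS.
Stage 2: 12 dB above -46 dBFS, reduced 15:1 to 0.8 dB above → -45.2 dBFS.

-45.2 dBFS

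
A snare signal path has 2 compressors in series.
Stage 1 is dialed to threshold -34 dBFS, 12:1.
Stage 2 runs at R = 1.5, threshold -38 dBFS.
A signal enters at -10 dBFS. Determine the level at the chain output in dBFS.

Stage 1: overshoot 24 dB → 24/12 = 2 dB → -32 dBFS.
Stage 2: -32 dBFS is 6 dB over -38 dBFS; at 1.5:1 that becomes 4 dB over, giving -34 dBFS.

-34 dBFS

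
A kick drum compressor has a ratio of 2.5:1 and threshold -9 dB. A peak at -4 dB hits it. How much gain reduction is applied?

3 dB

The signal is 5 dB above threshold.
At 2.5:1, output sits 5/2.5 = 2 dB above threshold.
So the signal is attenuated by 5 − 2 = 3 dB.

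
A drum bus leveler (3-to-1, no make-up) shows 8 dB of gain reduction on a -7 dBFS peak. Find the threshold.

Let T be the threshold. Output overshoot = (input overshoot)/R, so -15 − T = (-7 − T)/3.
3·(-15 − T) = -7 − T → 2·T = -45 − (-7) = -38.
T = -38/2 = -19 dBFS.

-19 dBFS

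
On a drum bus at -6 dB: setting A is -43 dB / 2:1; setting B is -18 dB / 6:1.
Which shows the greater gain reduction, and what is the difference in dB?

A: overshoot 37 dB → output overshoot 18.5 dB → GR 18.5 dB.
B: overshoot 12 dB → output overshoot 2 dB → GR 10 dB.
Difference: 8.5 dB in favour of A.

A, by 8.5 dB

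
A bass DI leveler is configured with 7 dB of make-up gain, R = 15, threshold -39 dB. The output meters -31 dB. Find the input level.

-24 dB

Before make-up, the level was -31 − 7 = -38 dB.
The compressed level sits -38 − (-39) = 1 dB over threshold.
Before 15:1 compression the overshoot was 1 × 15 = 15 dB, so input = -39 + 15 = -24 dB.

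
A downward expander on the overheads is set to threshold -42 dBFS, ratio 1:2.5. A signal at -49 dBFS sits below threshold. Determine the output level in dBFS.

The input is 7 dB below the -42 dBFS threshold.
A 1:2.5 expander multiplies undershoot by 2.5: 7 × 2.5 = 17.5 dB below threshold.
Output = -42 − 17.5 = -59.5 dBFS.

-59.5 dBFS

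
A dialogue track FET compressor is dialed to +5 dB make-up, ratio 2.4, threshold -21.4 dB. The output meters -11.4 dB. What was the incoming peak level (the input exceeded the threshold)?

-9.4 dB

Stripping the +5 dB make-up gives -16.4 dB at the gain stage.
The compressed level sits -16.4 − (-21.4) = 5 dB over threshold.
Input overshoot = R × output overshoot = 12 dB → input = -21.4 + 12 = -9.4 dB.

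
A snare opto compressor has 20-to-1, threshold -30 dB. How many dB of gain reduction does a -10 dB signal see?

19 dB

The signal is 20 dB above threshold.
At 20:1, output sits 20/20 = 1 dB above threshold.
Gain reduction = 20 − 1 = 19 dB.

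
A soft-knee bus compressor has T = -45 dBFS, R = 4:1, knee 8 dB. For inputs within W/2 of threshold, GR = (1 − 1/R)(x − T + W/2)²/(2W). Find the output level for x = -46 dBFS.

x − T + W/2 = -46 − (-45) + 4 = 3.
GR = (1 − 1/4) × 3² / 16 = 0.75 × 9 / 16 = 0.421875 dB.
Output = -46 − 0.421875 = -46.421875 dBFS.

-46.421875 dBFS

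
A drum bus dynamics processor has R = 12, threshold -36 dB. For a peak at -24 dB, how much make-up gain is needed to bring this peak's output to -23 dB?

The peak compresses to -36 + 12/12 = -35 dB.
To reach -23 dB requires -23 − (-35) = 12 dB of make-up.

12 dB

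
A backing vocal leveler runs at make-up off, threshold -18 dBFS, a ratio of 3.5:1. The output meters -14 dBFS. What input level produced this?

-4 dBFS

That's 4 dB above the -18 dBFS threshold.
Input overshoot = R × output overshoot = 14 dB → input = -18 + 14 = -4 dBFS.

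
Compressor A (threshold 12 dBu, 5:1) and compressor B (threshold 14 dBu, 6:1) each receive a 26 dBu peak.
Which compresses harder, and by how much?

A: 14 dB over, compressed to 2.8 dB over, so 11.2 dB of GR.
B: 12 dB over, compressed to 2 dB over, so 10 dB of GR.
Difference: 1.2 dB in favour of A.

A, by 1.2 dB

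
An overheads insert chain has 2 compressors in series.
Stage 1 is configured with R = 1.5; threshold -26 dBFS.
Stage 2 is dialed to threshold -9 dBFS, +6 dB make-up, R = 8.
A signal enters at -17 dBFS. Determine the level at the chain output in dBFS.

-14 dBFS

Stage 1: overshoot 9 dB → 9/1.5 = 6 dB → -20 dBFS.
Stage 2: -20 dBFS ≤ -9 dBFS, so stage 2 doesn't engage; make-up brings it to -14 dBFS.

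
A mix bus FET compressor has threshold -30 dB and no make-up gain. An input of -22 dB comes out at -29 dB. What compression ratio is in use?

8:1

Input overshoot = -22 − (-30) = 8 dB; output overshoot = -29 − (-30) = 1 dB.
Ratio = 8 / 1 = 8.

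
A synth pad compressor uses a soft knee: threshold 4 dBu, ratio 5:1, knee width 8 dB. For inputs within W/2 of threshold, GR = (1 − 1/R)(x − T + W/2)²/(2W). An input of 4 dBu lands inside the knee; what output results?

x − T + W/2 = 4 − 4 + 4 = 4.
GR = (1 − 1/5) × 4² / 16 = 0.8 × 16 / 16 = 0.8 dB.
Output = 4 − 0.8 = 3.2 dBu.

3.2 dBu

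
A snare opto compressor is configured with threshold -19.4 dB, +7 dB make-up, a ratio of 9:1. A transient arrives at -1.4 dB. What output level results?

-10.4 dB

-1.4 dB sits 18 dB over threshold.
At 9:1 the overshoot is divided by 9, leaving 2 dB above threshold.
Output = -19.4 + 2 = -17.4 dB; make-up adds 7 dB, giving -10.4 dB.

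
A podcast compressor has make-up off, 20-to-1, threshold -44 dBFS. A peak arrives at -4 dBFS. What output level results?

-4 dBFS sits 40 dB over threshold.
20:1 compression reduces that to 40/20 = 2 dB over.
So the level is -44 + 2 = -42 dBFS.

-42 dBFS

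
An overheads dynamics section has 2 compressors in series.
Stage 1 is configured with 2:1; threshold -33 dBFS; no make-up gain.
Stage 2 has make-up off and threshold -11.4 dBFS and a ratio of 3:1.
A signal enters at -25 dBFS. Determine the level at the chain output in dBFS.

-29 dBFS

Stage 1: overshoot 8 dB → 8/2 = 4 dB → -29 dBFS.
Stage 2: -29 dBFS is at or below the -11.4 dBFS threshold — no compression; output -29 dBFS.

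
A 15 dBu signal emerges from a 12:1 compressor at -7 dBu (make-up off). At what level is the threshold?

Gain reduction = 15 − (-7) = 22 dB; output overshoot = GR / (R − 1) = 22 / 11 = 2 dB.
Threshold = output − output overshoot = -7 − 2 = -9 dBu.

-9 dBu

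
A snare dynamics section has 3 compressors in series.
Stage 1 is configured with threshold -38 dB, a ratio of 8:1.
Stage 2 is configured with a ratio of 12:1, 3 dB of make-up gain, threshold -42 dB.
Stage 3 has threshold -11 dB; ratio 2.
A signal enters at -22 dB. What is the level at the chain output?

Stage 1: 16 dB above -38 dB, reduced 8:1 to 2 dB above → -36 dB.
Stage 2: -36 dB is 6 dB over -42 dB; at 12:1 that becomes 0.5 dB over, giving -41.5 dB; +3 dB make-up → -38.5 dB.
Stage 3: -38.5 dB ≤ -11 dB, so stage 3 doesn't engage; output -38.5 dB.

-38.5 dB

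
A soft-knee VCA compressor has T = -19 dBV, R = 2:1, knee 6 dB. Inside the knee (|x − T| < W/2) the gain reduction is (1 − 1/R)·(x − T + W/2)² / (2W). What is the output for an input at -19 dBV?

-19.375 dBV

x − T + W/2 = -19 − (-19) + 3 = 3.
GR = (1 − 1/2) × 3² / 12 = 0.5 × 9 / 12 = 0.375 dB.
Output = -19 − 0.375 = -19.375 dBV.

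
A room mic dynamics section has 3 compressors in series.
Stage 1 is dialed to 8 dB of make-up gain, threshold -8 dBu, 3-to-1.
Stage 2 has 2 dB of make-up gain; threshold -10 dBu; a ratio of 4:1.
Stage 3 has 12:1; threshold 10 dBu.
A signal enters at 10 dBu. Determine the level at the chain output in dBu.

Stage 1: 10 dBu is 18 dB over -8 dBu; at 3:1 that becomes 6 dB over, giving -2 dBu; +8 dB make-up → 6 dBu.
Stage 2: overshoot 16 dB → 16/4 = 4 dB → -6 dBu; +2 dB make-up → -4 dBu.
Stage 3: below threshold (-4 ≤ 10); passes unchanged; output -4 dBu.

-4 dBu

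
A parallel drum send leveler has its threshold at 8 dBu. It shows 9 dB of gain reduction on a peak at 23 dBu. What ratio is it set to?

Input overshoot = 23 − 8 = 15 dB.
Output overshoot = 15 − 9 = 6 dB.
Ratio = input overshoot / output overshoot = 15 / 6 = 2.5.

2.5:1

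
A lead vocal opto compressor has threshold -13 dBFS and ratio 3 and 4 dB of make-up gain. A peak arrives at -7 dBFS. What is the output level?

-7 dBFS

Overshoot: -7 − (-13) = 6 dB.
The 6 dB excess becomes 2 dB after 3:1 reduction.
So the level is -13 + 2 = -11 dBFS; make-up adds 4 dB, giving -7 dBFS.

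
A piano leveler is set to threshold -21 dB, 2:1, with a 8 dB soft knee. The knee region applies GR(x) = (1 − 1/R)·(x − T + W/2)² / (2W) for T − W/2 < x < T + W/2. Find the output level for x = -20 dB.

-20.78125 dB

x − T + W/2 = -20 − (-21) + 4 = 5.
GR = (1 − 1/2) × 5² / 16 = 0.5 × 25 / 16 = 0.78125 dB.
Output = -20 − 0.78125 = -20.78125 dB.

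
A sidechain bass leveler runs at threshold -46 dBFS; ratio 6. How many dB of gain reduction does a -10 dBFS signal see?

30 dB

Overshoot = -10 − (-46) = 36 dB.
At 6:1, output sits 36/6 = 6 dB above threshold.
GR = overshoot in − overshoot out = 36 − 6 = 30 dB.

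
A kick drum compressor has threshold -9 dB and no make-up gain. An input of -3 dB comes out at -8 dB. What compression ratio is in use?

6:1

Input overshoot = -3 − (-9) = 6 dB; output overshoot = -8 − (-9) = 1 dB.
Ratio = 6 / 1 = 6.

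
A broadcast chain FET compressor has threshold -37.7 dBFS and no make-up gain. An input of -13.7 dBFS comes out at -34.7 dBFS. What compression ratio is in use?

8:1

Input overshoot = -13.7 − (-37.7) = 24 dB; output overshoot = -34.7 − (-37.7) = 3 dB.
Ratio = 24 / 3 = 8.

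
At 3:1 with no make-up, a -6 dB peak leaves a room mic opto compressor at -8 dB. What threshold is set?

-9 dB

Gain reduction = -6 − (-8) = 2 dB; output overshoot = GR / (R − 1) = 2 / 2 = 1 dB.
Threshold = output − output overshoot = -8 − 1 = -9 dB.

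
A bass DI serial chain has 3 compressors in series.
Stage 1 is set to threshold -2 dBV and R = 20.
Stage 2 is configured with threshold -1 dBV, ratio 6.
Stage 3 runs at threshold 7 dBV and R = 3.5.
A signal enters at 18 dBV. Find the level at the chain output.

-1 dBV

Stage 1: 18 dBV is 20 dB over -2 dBV; at 20:1 that becomes 1 dB over, giving -1 dBV.
Stage 2: -1 dBV is at or below the -1 dBV threshold — no compression; output -1 dBV.
Stage 3: below threshold (-1 ≤ 7); passes unchanged; output -1 dBV.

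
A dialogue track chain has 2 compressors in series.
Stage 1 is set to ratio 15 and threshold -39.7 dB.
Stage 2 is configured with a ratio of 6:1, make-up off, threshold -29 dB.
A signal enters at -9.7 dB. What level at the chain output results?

Stage 1: -9.7 dB is 30 dB over -39.7 dB; at 15:1 that becomes 2 dB over, giving -37.7 dB.
Stage 2: -37.7 dB ≤ -29 dB, so stage 2 doesn't engage; output -37.7 dB.

-37.7 dB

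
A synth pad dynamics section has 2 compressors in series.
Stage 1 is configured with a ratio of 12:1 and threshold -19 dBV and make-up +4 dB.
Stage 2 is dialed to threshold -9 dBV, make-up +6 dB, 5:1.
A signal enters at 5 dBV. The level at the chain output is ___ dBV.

-7 dBV

Stage 1: overshoot 24 dB → 24/12 = 2 dB → -17 dBV; +4 dB make-up → -13 dBV.
Stage 2: -13 dBV ≤ -9 dBV, so stage 2 doesn't engage; make-up brings it to -7 dBV.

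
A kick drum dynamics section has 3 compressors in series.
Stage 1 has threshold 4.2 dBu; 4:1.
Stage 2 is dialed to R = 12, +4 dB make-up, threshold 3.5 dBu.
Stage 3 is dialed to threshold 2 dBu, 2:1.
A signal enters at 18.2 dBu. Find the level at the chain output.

Stage 1: overshoot 14 dB → 14/4 = 3.5 dB → 7.7 dBu.
Stage 2: 4.2 dB above 3.5 dBu, reduced 12:1 to 0.35 dB above → 3.85 dBu; +4 dB make-up → 7.85 dBu.
Stage 3: overshoot 5.85 dB → 5.85/2 = 2.925 dB → 4.925 dBu.

4.925 dBu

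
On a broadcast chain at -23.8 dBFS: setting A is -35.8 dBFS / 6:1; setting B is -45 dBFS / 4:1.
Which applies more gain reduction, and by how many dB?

A: 12 dB over, compressed to 2 dB over, so 10 dB of GR.
B: 21.2 dB over, compressed to 5.3 dB over, so 15.9 dB of GR.
B applies 5.9 dB more gain reduction.

B, by 5.9 dB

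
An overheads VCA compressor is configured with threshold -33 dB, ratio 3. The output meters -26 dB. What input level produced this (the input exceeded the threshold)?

That's 7 dB above the -33 dB threshold.
Undo the ratio: input overshoot = 7 × 3 = 21 dB, giving input = -12 dB.

-12 dB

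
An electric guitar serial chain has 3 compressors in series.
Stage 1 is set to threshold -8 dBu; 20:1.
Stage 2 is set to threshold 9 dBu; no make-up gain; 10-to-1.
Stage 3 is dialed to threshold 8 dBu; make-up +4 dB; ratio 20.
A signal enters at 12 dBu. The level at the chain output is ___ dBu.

Stage 1: 12 dBu is 20 dB over -8 dBu; at 20:1 that becomes 1 dB over, giving -7 dBu.
Stage 2: -7 dBu is at or below the 9 dBu threshold — no compression; output -7 dBu.
Stage 3: -7 dBu is at or below the 8 dBu threshold — no compression; make-up brings it to -3 dBu.

-3 dBu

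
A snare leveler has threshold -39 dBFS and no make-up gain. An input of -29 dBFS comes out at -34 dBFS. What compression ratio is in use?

Input overshoot = -29 − (-39) = 10 dB; output overshoot = -34 − (-39) = 5 dB.
Ratio = 10 / 5 = 2.

2:1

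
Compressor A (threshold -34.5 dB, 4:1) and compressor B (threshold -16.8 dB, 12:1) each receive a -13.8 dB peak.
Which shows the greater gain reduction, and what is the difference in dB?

A, by 12.775 dB

A: 20.7 dB over, compressed to 5.175 dB over, so 15.525 dB of GR.
B: 3 dB over, compressed to 0.25 dB over, so 2.75 dB of GR.
A reduces 12.775 dB more.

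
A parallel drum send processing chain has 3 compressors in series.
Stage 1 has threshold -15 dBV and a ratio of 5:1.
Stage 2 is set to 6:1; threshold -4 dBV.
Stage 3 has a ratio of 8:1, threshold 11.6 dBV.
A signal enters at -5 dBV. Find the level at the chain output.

Stage 1: -5 dBV is 10 dB over -15 dBV; at 5:1 that becomes 2 dB over, giving -13 dBV.
Stage 2: -13 dBV is at or below the -4 dBV threshold — no compression; output -13 dBV.
Stage 3: below threshold (-13 ≤ 11.6); passes unchanged; output -13 dBV.

-13 dBV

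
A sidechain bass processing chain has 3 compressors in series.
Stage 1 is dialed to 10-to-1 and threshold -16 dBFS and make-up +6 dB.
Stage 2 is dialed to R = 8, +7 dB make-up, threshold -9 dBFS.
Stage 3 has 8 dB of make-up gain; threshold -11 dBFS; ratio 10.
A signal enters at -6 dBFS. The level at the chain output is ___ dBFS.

-2.1 dBFS

Stage 1: 10 dB above -16 dBFS, reduced 10:1 to 1 dB above → -15 dBFS; +6 dB make-up → -9 dBFS.
Stage 2: -9 dBFS is at or below the -9 dBFS threshold — no compression; make-up brings it to -2 dBFS.
Stage 3: overshoot 9 dB → 9/10 = 0.9 dB → -10.1 dBFS; +8 dB make-up → -2.1 dBFS.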